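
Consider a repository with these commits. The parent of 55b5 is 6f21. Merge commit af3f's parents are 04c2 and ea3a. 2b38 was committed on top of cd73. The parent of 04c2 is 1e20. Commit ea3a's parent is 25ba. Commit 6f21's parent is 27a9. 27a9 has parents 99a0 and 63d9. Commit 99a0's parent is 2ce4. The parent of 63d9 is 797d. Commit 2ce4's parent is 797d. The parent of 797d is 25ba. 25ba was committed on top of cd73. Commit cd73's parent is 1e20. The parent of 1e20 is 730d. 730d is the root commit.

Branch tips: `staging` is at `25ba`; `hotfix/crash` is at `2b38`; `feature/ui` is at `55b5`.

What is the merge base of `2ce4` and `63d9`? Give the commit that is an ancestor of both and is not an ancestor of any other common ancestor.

797d

Ancestors of 2ce4: {1e20, 25ba, 2ce4, 730d, 797d, cd73}.
Ancestors of 63d9: {1e20, 25ba, 63d9, 730d, 797d, cd73}.
Common ancestors: {1e20, 25ba, 730d, 797d, cd73}.
Among these, 797d is not an ancestor of any other common ancestor — it is the merge base.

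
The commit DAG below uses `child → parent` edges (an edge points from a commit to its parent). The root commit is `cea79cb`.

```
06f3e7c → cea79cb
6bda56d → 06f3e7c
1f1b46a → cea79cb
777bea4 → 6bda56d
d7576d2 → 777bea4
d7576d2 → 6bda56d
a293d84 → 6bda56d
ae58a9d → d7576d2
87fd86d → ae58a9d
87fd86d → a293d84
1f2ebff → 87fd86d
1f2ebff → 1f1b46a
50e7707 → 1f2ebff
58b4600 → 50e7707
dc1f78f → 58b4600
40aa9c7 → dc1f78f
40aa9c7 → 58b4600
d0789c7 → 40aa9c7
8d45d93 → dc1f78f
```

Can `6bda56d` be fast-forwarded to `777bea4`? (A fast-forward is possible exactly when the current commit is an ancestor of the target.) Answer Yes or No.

A fast-forward from 6bda56d to 777bea4 is possible iff 6bda56d is an ancestor of 777bea4.
Ancestors of 777bea4: {06f3e7c, 6bda56d, 777bea4, cea79cb}.
6bda56d is among them, so fast-forward is possible.

Yes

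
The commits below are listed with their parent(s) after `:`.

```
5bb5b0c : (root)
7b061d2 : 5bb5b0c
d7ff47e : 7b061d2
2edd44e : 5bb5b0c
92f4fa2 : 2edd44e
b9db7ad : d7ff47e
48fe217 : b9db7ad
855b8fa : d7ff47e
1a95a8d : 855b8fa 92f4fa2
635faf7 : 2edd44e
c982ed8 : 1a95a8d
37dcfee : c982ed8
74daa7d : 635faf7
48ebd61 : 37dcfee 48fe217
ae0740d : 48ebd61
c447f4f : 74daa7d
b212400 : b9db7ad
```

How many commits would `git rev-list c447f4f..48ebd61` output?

10

Reachable from 48ebd61: {1a95a8d, 2edd44e, 37dcfee, 48ebd61, 48fe217, 5bb5b0c, 7b061d2, 855b8fa, 92f4fa2, b9db7ad, c982ed8, d7ff47e}.
Reachable from c447f4f: {2edd44e, 5bb5b0c, 635faf7, 74daa7d, c447f4f}.
In 48ebd61's history but not c447f4f's: {1a95a8d, 37dcfee, 48ebd61, 48fe217, 7b061d2, 855b8fa, 92f4fa2, b9db7ad, c982ed8, d7ff47e} — 10 commits.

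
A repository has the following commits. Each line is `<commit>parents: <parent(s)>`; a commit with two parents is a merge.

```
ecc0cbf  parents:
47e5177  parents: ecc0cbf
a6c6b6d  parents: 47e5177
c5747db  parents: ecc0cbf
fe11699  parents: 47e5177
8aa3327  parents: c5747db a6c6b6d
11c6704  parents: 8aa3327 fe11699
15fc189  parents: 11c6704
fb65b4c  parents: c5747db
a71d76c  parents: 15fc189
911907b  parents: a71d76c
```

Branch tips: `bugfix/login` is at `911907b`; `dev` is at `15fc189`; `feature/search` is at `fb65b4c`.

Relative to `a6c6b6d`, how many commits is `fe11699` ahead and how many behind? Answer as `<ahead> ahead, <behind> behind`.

Reachable from fe11699: {47e5177, ecc0cbf, fe11699}.
Reachable from a6c6b6d: {47e5177, a6c6b6d, ecc0cbf}.
Only in fe11699's history (ahead): {fe11699} — 1.
Only in a6c6b6d's history (behind): {a6c6b6d} — 1.

1 ahead, 1 behind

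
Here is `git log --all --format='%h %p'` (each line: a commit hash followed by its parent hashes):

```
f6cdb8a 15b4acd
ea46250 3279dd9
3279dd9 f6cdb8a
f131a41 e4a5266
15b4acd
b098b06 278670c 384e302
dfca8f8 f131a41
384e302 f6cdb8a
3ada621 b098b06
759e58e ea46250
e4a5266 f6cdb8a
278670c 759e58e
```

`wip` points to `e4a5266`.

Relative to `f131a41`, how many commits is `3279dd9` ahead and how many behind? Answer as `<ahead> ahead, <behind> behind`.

Reachable from 3279dd9: {15b4acd, 3279dd9, f6cdb8a}.
Reachable from f131a41: {15b4acd, e4a5266, f131a41, f6cdb8a}.
Only in 3279dd9's history (ahead): {3279dd9} — 1.
Only in f131a41's history (behind): {e4a5266, f131a41} — 2.

1 ahead, 2 behind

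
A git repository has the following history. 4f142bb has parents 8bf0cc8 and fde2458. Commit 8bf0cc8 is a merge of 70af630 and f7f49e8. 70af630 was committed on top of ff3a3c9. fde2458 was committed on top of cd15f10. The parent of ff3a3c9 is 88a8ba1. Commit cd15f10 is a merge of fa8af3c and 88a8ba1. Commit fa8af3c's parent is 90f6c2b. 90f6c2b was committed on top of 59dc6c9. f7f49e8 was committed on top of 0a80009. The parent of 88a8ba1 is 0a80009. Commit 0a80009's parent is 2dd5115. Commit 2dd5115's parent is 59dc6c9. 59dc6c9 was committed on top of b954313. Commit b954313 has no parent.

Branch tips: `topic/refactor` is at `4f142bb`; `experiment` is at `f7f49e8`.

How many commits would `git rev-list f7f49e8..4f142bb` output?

9

Reachable from 4f142bb: {0a80009, 2dd5115, 4f142bb, 59dc6c9, 70af630, 88a8ba1, 8bf0cc8, 90f6c2b, b954313, cd15f10, f7f49e8, fa8af3c, fde2458, ff3a3c9}.
Reachable from f7f49e8: {0a80009, 2dd5115, 59dc6c9, b954313, f7f49e8}.
In 4f142bb's history but not f7f49e8's: {4f142bb, 70af630, 88a8ba1, 8bf0cc8, 90f6c2b, cd15f10, fa8af3c, fde2458, ff3a3c9} — 9 commits.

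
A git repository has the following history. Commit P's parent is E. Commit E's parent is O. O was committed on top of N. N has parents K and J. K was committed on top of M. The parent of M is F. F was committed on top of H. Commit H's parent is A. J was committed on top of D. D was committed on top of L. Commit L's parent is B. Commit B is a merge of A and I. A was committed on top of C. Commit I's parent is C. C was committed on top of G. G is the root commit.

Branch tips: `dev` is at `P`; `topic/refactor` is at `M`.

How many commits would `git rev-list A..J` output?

5

Reachable from J: {A, B, C, D, G, I, J, L}.
Reachable from A: {A, C, G}.
In J's history but not A's: {B, D, I, J, L} — 5 commits.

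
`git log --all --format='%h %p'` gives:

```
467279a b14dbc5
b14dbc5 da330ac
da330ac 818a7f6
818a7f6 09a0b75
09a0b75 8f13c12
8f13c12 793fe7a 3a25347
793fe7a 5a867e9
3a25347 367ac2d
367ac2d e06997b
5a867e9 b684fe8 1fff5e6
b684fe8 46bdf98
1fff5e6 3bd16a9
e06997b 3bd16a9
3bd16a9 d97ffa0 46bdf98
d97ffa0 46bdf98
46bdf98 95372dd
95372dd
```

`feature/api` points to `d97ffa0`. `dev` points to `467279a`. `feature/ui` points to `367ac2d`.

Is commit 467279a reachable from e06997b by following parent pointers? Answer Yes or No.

Ancestors of e06997b: {3bd16a9, 46bdf98, 95372dd, d97ffa0, e06997b}.
467279a is not in that set, so it is not an ancestor of e06997b.

No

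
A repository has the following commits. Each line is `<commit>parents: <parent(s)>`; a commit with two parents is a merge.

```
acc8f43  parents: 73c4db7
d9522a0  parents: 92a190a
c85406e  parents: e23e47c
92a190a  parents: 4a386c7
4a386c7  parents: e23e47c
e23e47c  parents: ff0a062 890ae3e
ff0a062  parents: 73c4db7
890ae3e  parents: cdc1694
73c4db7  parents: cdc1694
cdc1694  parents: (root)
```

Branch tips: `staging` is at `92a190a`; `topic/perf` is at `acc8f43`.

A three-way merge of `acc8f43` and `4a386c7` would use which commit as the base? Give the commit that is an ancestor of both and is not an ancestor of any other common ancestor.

Ancestors of acc8f43: {73c4db7, acc8f43, cdc1694}.
Ancestors of 4a386c7: {4a386c7, 73c4db7, 890ae3e, cdc1694, e23e47c, ff0a062}.
Common ancestors: {73c4db7, cdc1694}.
Among these, 73c4db7 is not an ancestor of any other common ancestor — it is the merge base.

73c4db7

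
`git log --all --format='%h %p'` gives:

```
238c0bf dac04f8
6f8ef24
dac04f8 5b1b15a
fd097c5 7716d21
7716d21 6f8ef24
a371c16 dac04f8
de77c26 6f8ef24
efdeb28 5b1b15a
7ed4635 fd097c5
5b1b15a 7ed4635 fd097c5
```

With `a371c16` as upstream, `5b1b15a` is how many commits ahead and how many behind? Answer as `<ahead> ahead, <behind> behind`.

Reachable from 5b1b15a: {5b1b15a, 6f8ef24, 7716d21, 7ed4635, fd097c5}.
Reachable from a371c16: {5b1b15a, 6f8ef24, 7716d21, 7ed4635, a371c16, dac04f8, fd097c5}.
Only in 5b1b15a's history (ahead): {} — 0.
Only in a371c16's history (behind): {a371c16, dac04f8} — 2.

0 ahead, 2 behind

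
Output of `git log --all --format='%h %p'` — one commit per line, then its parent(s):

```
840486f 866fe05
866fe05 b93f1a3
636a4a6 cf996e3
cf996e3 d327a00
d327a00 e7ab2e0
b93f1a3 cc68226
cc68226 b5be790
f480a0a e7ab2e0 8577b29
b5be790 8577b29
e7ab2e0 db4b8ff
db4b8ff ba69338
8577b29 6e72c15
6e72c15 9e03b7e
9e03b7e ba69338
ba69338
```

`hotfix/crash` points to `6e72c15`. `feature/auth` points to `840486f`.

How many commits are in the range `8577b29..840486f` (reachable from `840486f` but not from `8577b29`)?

5

Reachable from 840486f: {6e72c15, 840486f, 8577b29, 866fe05, 9e03b7e, b5be790, b93f1a3, ba69338, cc68226}.
Reachable from 8577b29: {6e72c15, 8577b29, 9e03b7e, ba69338}.
In 840486f's history but not 8577b29's: {840486f, 866fe05, b5be790, b93f1a3, cc68226} — 5 commits.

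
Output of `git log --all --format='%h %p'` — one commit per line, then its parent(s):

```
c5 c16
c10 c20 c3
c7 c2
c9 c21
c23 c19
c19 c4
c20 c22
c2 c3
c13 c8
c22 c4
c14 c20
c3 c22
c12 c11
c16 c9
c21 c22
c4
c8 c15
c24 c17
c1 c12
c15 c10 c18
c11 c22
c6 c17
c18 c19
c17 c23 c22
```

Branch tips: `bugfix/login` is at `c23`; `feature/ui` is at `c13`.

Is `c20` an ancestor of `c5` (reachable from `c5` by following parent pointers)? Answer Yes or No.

No

Ancestors of c5: {c16, c21, c22, c4, c5, c9}.
c20 is not in that set, so it is not an ancestor of c5.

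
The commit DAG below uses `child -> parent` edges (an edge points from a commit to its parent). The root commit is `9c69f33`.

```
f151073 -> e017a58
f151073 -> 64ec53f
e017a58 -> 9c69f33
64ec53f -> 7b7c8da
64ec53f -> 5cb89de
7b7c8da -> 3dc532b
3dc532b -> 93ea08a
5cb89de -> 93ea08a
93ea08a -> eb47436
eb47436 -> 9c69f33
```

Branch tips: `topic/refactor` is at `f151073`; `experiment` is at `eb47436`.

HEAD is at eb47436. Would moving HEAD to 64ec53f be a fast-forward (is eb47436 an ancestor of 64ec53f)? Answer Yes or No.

Yes

A fast-forward from eb47436 to 64ec53f is possible iff eb47436 is an ancestor of 64ec53f.
Ancestors of 64ec53f: {3dc532b, 5cb89de, 64ec53f, 7b7c8da, 93ea08a, 9c69f33, eb47436}.
eb47436 is among them, so fast-forward is possible.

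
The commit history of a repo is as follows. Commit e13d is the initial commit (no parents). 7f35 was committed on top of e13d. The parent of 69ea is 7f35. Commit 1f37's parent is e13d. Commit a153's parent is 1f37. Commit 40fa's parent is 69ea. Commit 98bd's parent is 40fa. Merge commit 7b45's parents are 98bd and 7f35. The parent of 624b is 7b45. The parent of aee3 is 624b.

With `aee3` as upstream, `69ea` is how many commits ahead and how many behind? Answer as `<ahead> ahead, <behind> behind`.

0 ahead, 5 behind

Reachable from 69ea: {69ea, 7f35, e13d}.
Reachable from aee3: {40fa, 624b, 69ea, 7b45, 7f35, 98bd, aee3, e13d}.
Only in 69ea's history (ahead): {} — 0.
Only in aee3's history (behind): {40fa, 624b, 7b45, 98bd, aee3} — 5.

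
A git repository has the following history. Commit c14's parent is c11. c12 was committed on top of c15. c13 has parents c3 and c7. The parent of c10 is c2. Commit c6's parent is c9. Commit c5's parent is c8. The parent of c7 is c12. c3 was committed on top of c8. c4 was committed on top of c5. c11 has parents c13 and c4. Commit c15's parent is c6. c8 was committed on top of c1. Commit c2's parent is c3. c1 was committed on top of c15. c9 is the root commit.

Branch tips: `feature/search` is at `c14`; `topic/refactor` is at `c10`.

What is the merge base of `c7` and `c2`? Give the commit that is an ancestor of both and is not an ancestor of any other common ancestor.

c15

Ancestors of c7: {c12, c15, c6, c7, c9}.
Ancestors of c2: {c1, c15, c2, c3, c6, c8, c9}.
Common ancestors: {c15, c6, c9}.
Among these, c15 is not an ancestor of any other common ancestor — it is the merge base.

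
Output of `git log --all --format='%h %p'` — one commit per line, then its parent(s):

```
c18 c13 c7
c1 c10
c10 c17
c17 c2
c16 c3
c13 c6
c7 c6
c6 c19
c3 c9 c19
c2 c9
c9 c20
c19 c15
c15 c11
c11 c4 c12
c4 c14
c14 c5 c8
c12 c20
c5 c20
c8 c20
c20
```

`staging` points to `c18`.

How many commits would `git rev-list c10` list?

Walking parent pointers from c10: reachable set = {c10, c17, c2, c20, c9}.
That is 5 commits.

5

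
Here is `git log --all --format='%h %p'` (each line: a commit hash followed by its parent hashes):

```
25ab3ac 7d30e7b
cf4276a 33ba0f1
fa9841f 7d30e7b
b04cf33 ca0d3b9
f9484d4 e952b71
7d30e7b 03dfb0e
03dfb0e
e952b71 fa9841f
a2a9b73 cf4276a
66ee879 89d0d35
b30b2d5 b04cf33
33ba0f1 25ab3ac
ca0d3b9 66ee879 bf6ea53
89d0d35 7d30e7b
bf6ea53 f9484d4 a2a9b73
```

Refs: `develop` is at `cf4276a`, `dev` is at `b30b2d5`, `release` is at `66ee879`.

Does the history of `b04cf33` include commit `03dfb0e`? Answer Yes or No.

Yes

Ancestors of b04cf33 (commits reachable by following parents): {03dfb0e, 25ab3ac, 33ba0f1, 66ee879, 7d30e7b, 89d0d35, a2a9b73, b04cf33, bf6ea53, ca0d3b9, cf4276a, e952b71, f9484d4, fa9841f}.
03dfb0e is in that set, so it is an ancestor of b04cf33.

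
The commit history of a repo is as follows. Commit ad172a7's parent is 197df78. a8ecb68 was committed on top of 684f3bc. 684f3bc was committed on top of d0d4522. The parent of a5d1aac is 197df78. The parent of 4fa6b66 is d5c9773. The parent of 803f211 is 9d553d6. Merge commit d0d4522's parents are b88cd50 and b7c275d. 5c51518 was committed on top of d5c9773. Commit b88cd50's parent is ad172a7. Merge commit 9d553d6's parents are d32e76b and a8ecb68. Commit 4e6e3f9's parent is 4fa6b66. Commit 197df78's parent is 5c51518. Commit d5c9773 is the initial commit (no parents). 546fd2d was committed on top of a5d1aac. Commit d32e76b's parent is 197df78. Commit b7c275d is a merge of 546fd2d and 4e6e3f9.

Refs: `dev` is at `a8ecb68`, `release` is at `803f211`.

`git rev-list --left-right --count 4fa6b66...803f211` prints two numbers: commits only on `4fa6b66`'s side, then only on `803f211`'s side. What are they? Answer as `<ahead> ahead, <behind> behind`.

Reachable from 4fa6b66: {4fa6b66, d5c9773}.
Reachable from 803f211: {197df78, 4e6e3f9, 4fa6b66, 546fd2d, 5c51518, 684f3bc, 803f211, 9d553d6, a5d1aac, a8ecb68, ad172a7, b7c275d, b88cd50, d0d4522, d32e76b, d5c9773}.
Only in 4fa6b66's history (ahead): {} — 0.
Only in 803f211's history (behind): {197df78, 4e6e3f9, 546fd2d, 5c51518, 684f3bc, 803f211, 9d553d6, a5d1aac, a8ecb68, ad172a7, b7c275d, b88cd50, d0d4522, d32e76b} — 14.

0 ahead, 14 behind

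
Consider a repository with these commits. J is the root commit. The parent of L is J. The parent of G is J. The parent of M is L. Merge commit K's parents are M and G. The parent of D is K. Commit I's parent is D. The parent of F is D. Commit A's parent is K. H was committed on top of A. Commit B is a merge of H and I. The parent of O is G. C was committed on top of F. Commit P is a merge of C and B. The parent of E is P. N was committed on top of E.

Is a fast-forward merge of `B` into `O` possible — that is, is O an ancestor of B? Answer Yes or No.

A fast-forward from O to B is possible iff O is an ancestor of B.
Ancestors of B: {A, B, D, G, H, I, J, K, L, M}.
O is not among them, so fast-forward is not possible.

No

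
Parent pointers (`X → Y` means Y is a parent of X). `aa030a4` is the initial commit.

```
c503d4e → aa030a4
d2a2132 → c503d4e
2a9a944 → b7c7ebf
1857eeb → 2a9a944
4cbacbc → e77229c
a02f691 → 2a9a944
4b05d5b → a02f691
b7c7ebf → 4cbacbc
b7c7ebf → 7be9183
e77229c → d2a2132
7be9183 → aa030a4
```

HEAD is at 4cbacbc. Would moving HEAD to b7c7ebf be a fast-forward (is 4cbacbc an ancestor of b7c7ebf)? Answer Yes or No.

A fast-forward from 4cbacbc to b7c7ebf is possible iff 4cbacbc is an ancestor of b7c7ebf.
Ancestors of b7c7ebf: {4cbacbc, 7be9183, aa030a4, b7c7ebf, c503d4e, d2a2132, e77229c}.
4cbacbc is among them, so fast-forward is possible.

Yes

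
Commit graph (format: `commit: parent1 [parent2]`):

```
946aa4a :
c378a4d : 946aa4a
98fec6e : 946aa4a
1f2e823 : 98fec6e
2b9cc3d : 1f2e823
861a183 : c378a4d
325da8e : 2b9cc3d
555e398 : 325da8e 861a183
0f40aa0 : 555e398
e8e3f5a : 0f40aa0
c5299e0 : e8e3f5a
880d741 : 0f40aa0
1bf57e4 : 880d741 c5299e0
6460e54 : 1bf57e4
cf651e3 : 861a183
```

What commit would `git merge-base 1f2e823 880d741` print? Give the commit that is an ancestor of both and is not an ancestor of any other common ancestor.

1f2e823

Ancestors of 1f2e823: {1f2e823, 946aa4a, 98fec6e}.
Ancestors of 880d741: {0f40aa0, 1f2e823, 2b9cc3d, 325da8e, 555e398, 861a183, 880d741, 946aa4a, 98fec6e, c378a4d}.
Common ancestors: {1f2e823, 946aa4a, 98fec6e}.
Among these, 1f2e823 is not an ancestor of any other common ancestor — it is the merge base.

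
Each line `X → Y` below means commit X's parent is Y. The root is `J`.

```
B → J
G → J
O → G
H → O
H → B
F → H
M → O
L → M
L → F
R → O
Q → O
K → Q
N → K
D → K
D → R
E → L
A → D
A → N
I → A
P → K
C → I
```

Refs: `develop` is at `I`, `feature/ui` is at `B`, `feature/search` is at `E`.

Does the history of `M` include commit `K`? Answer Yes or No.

No

Ancestors of M: {G, J, M, O}.
K is not in that set, so it is not an ancestor of M.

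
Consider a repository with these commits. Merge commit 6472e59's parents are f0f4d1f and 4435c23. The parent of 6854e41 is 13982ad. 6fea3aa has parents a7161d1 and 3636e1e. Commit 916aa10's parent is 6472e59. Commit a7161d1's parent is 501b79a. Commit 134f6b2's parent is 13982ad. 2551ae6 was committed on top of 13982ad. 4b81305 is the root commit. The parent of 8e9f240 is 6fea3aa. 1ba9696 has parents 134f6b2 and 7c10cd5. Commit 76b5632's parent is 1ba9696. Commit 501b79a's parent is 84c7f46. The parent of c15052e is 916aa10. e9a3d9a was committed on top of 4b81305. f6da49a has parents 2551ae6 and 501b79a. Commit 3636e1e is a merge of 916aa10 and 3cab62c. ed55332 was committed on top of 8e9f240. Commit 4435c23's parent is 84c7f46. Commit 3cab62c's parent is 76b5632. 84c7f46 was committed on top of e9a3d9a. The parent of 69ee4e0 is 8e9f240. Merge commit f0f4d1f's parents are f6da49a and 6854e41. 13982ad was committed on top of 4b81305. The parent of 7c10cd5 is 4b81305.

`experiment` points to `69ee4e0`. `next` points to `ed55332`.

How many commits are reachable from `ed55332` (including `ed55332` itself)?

22

Walking parent pointers from ed55332: reachable set = {134f6b2, 13982ad, 1ba9696, 2551ae6, 3636e1e, 3cab62c, 4435c23, 4b81305, 501b79a, 6472e59, 6854e41, 6fea3aa, 76b5632, 7c10cd5, 84c7f46, 8e9f240, 916aa10, a7161d1, e9a3d9a, ed55332, f0f4d1f, f6da49a}.
That is 22 commits.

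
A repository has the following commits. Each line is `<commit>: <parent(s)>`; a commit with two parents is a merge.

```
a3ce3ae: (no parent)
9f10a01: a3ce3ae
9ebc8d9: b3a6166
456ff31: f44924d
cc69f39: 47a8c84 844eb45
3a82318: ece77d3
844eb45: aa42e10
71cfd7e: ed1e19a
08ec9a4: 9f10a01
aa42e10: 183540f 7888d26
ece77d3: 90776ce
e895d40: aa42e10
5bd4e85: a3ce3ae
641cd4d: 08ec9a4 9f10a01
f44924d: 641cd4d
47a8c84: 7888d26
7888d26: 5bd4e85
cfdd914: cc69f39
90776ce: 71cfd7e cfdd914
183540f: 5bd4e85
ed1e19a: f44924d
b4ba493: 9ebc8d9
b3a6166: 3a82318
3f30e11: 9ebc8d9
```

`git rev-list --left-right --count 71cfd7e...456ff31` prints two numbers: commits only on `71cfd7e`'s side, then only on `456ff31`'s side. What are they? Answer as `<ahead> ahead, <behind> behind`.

Reachable from 71cfd7e: {08ec9a4, 641cd4d, 71cfd7e, 9f10a01, a3ce3ae, ed1e19a, f44924d}.
Reachable from 456ff31: {08ec9a4, 456ff31, 641cd4d, 9f10a01, a3ce3ae, f44924d}.
Only in 71cfd7e's history (ahead): {71cfd7e, ed1e19a} — 2.
Only in 456ff31's history (behind): {456ff31} — 1.

2 ahead, 1 behind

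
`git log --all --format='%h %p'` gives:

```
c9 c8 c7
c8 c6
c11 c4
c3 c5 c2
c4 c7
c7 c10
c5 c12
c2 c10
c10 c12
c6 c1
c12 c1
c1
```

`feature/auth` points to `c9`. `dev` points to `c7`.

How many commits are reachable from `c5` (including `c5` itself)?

Walking parent pointers from c5: reachable set = {c1, c12, c5}.
That is 3 commits.

3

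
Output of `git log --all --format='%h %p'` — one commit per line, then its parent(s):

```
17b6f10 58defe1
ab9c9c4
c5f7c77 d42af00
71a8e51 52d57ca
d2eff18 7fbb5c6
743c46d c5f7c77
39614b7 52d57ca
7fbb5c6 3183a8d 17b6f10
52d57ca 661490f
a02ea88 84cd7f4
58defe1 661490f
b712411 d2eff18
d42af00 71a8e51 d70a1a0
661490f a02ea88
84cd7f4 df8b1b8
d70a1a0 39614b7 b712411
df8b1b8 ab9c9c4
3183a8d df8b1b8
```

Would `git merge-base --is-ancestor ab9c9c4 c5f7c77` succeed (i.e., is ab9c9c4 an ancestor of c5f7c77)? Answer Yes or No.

Yes

Ancestors of c5f7c77 (commits reachable by following parents): {17b6f10, 3183a8d, 39614b7, 52d57ca, 58defe1, 661490f, 71a8e51, 7fbb5c6, 84cd7f4, a02ea88, ab9c9c4, b712411, c5f7c77, d2eff18, d42af00, d70a1a0, df8b1b8}.
ab9c9c4 is in that set, so it is an ancestor of c5f7c77.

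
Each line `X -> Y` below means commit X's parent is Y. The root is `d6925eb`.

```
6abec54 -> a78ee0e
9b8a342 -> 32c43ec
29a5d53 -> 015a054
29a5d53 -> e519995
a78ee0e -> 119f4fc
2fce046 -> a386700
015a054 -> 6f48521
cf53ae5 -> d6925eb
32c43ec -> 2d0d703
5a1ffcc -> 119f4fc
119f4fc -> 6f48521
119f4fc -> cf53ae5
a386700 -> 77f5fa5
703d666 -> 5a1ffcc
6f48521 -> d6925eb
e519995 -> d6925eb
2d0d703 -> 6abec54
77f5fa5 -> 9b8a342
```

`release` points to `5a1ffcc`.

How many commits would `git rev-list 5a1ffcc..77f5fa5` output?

Reachable from 77f5fa5: {119f4fc, 2d0d703, 32c43ec, 6abec54, 6f48521, 77f5fa5, 9b8a342, a78ee0e, cf53ae5, d6925eb}.
Reachable from 5a1ffcc: {119f4fc, 5a1ffcc, 6f48521, cf53ae5, d6925eb}.
In 77f5fa5's history but not 5a1ffcc's: {2d0d703, 32c43ec, 6abec54, 77f5fa5, 9b8a342, a78ee0e} — 6 commits.

6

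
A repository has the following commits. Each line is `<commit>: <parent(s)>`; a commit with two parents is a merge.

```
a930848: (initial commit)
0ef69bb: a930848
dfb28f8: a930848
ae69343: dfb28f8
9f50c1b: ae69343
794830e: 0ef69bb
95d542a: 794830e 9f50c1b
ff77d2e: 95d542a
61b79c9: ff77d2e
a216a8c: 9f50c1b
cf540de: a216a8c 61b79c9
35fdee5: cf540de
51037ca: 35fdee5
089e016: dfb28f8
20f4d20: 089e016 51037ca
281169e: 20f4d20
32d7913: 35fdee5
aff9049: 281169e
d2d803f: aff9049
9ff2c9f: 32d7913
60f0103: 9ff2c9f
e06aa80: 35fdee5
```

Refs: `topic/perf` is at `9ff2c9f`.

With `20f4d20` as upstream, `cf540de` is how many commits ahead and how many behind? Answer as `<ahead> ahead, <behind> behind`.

0 ahead, 4 behind

Reachable from cf540de: {0ef69bb, 61b79c9, 794830e, 95d542a, 9f50c1b, a216a8c, a930848, ae69343, cf540de, dfb28f8, ff77d2e}.
Reachable from 20f4d20: {089e016, 0ef69bb, 20f4d20, 35fdee5, 51037ca, 61b79c9, 794830e, 95d542a, 9f50c1b, a216a8c, a930848, ae69343, cf540de, dfb28f8, ff77d2e}.
Only in cf540de's history (ahead): {} — 0.
Only in 20f4d20's history (behind): {089e016, 20f4d20, 35fdee5, 51037ca} — 4.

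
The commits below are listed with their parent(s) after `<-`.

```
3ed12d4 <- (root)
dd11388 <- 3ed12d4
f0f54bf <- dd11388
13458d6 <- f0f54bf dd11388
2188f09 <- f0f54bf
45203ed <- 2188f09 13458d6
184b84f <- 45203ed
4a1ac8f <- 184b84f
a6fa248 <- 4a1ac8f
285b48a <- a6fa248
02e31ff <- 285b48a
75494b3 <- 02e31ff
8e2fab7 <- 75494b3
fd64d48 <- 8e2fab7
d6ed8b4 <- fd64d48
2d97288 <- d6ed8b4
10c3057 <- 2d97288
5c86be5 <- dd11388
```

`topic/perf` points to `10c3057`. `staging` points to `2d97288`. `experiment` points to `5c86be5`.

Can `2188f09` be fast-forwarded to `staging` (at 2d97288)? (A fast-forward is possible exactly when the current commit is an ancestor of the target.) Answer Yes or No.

A fast-forward from 2188f09 to 2d97288 is possible iff 2188f09 is an ancestor of 2d97288.
Ancestors of 2d97288: {02e31ff, 13458d6, 184b84f, 2188f09, 285b48a, 2d97288, 3ed12d4, 45203ed, 4a1ac8f, 75494b3, 8e2fab7, a6fa248, d6ed8b4, dd11388, f0f54bf, fd64d48}.
2188f09 is among them, so fast-forward is possible.

Yes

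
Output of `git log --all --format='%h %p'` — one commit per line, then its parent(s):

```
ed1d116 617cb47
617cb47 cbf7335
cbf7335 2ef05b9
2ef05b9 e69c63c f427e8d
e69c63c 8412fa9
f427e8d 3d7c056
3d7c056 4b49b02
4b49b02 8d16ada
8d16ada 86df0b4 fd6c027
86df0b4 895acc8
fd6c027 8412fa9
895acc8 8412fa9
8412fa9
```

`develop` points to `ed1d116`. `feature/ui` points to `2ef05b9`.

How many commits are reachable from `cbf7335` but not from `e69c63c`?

9

Reachable from cbf7335: {2ef05b9, 3d7c056, 4b49b02, 8412fa9, 86df0b4, 895acc8, 8d16ada, cbf7335, e69c63c, f427e8d, fd6c027}.
Reachable from e69c63c: {8412fa9, e69c63c}.
In cbf7335's history but not e69c63c's: {2ef05b9, 3d7c056, 4b49b02, 86df0b4, 895acc8, 8d16ada, cbf7335, f427e8d, fd6c027} — 9 commits.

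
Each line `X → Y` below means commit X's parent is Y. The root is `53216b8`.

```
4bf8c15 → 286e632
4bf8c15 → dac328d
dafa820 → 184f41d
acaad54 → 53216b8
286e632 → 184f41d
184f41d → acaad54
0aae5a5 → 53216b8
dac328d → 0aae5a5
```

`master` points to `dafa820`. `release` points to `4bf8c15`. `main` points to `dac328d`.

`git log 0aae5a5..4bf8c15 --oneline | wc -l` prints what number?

5

Reachable from 4bf8c15: {0aae5a5, 184f41d, 286e632, 4bf8c15, 53216b8, acaad54, dac328d}.
Reachable from 0aae5a5: {0aae5a5, 53216b8}.
In 4bf8c15's history but not 0aae5a5's: {184f41d, 286e632, 4bf8c15, acaad54, dac328d} — 5 commits.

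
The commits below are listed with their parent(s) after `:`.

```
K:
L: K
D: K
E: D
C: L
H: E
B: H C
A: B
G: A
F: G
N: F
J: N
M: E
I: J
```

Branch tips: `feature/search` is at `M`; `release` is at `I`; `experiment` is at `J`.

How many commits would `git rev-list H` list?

4

Walking parent pointers from H: reachable set = {D, E, H, K}.
That is 4 commits.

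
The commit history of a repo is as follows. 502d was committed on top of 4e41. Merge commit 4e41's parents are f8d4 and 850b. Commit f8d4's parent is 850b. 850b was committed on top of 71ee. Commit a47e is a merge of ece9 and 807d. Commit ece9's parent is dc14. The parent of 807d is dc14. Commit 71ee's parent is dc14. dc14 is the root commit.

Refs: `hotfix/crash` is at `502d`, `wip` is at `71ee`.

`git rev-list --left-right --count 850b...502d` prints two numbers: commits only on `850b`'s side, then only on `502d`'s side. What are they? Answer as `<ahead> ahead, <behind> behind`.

0 ahead, 3 behind

Reachable from 850b: {71ee, 850b, dc14}.
Reachable from 502d: {4e41, 502d, 71ee, 850b, dc14, f8d4}.
Only in 850b's history (ahead): {} — 0.
Only in 502d's history (behind): {4e41, 502d, f8d4} — 3.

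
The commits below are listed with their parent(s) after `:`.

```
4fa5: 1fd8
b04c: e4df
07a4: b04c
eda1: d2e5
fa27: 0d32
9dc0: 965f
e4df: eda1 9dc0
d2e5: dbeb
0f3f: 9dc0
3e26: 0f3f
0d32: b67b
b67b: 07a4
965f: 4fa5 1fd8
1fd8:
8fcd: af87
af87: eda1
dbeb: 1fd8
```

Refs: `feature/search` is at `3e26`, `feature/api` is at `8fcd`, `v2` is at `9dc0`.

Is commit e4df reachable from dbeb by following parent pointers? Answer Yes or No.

No

Ancestors of dbeb: {1fd8, dbeb}.
e4df is not in that set, so it is not an ancestor of dbeb.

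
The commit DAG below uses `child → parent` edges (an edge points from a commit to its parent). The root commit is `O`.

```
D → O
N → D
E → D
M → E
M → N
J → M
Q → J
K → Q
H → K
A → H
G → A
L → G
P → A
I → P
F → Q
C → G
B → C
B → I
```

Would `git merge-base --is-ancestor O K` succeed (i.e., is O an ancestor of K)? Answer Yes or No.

Yes

Ancestors of K (commits reachable by following parents): {D, E, J, K, M, N, O, Q}.
O is in that set, so it is an ancestor of K.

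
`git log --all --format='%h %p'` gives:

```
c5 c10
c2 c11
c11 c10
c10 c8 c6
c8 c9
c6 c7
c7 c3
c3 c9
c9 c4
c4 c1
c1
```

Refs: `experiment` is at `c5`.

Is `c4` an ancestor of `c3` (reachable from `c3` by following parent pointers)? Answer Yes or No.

Yes

Ancestors of c3 (commits reachable by following parents): {c1, c3, c4, c9}.
c4 is in that set, so it is an ancestor of c3.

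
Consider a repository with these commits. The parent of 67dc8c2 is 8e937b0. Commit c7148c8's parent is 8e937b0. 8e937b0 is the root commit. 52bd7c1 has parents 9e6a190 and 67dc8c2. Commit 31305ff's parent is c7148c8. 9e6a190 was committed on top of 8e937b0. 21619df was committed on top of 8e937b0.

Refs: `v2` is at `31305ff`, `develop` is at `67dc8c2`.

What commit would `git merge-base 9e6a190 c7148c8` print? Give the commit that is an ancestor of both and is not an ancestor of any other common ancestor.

Ancestors of 9e6a190: {8e937b0, 9e6a190}.
Ancestors of c7148c8: {8e937b0, c7148c8}.
Common ancestors: {8e937b0}.
The only common ancestor is 8e937b0, so it is the merge base.

8e937b0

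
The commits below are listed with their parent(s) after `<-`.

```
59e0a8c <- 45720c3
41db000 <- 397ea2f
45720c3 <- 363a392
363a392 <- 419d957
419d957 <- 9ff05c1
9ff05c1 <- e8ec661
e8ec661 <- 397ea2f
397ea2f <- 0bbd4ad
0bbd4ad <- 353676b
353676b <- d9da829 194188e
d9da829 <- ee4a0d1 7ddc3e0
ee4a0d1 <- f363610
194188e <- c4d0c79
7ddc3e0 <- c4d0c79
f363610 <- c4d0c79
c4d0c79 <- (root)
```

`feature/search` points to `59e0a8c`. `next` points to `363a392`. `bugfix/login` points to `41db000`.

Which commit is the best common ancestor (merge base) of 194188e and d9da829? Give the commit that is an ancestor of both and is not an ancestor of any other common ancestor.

c4d0c79

Ancestors of 194188e: {194188e, c4d0c79}.
Ancestors of d9da829: {7ddc3e0, c4d0c79, d9da829, ee4a0d1, f363610}.
Common ancestors: {c4d0c79}.
The only common ancestor is c4d0c79, so it is the merge base.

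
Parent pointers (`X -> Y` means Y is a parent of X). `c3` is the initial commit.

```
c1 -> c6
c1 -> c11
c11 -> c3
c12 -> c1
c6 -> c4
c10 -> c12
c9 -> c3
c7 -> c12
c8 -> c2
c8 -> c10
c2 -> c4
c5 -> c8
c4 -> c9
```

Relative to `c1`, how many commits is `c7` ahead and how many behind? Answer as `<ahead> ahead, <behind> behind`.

Reachable from c7: {c1, c11, c12, c3, c4, c6, c7, c9}.
Reachable from c1: {c1, c11, c3, c4, c6, c9}.
Only in c7's history (ahead): {c12, c7} — 2.
Only in c1's history (behind): {} — 0.

2 ahead, 0 behind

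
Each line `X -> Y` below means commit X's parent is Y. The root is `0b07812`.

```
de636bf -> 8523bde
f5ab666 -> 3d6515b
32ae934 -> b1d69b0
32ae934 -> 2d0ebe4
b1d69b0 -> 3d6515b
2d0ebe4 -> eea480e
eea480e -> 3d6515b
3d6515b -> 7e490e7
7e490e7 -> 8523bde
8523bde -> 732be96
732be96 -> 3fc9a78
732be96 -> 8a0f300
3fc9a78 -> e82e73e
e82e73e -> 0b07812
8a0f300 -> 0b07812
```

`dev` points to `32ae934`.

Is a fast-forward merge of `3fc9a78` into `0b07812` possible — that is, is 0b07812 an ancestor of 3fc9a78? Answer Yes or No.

A fast-forward from 0b07812 to 3fc9a78 is possible iff 0b07812 is an ancestor of 3fc9a78.
Ancestors of 3fc9a78: {0b07812, 3fc9a78, e82e73e}.
0b07812 is among them, so fast-forward is possible.

Yes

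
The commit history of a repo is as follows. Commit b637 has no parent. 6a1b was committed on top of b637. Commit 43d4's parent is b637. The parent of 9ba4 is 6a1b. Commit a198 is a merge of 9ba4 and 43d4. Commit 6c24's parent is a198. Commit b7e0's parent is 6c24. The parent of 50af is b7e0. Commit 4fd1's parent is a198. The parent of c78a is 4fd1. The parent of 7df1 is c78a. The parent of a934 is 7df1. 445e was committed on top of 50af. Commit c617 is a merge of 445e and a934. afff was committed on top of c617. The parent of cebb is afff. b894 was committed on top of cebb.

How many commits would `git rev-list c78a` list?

Walking parent pointers from c78a: reachable set = {43d4, 4fd1, 6a1b, 9ba4, a198, b637, c78a}.
That is 7 commits.

7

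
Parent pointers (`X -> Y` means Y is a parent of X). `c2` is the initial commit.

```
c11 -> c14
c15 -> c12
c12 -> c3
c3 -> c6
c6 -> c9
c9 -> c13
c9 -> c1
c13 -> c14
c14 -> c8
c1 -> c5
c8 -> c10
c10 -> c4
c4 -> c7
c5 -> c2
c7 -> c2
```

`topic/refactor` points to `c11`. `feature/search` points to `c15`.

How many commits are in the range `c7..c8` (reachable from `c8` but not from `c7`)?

Reachable from c8: {c10, c2, c4, c7, c8}.
Reachable from c7: {c2, c7}.
In c8's history but not c7's: {c10, c4, c8} — 3 commits.

3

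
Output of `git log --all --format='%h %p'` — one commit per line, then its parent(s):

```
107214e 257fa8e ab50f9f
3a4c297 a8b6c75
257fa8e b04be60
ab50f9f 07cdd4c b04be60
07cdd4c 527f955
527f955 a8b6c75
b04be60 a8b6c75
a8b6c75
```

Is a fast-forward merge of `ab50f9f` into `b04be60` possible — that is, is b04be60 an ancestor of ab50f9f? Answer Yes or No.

A fast-forward from b04be60 to ab50f9f is possible iff b04be60 is an ancestor of ab50f9f.
Ancestors of ab50f9f: {07cdd4c, 527f955, a8b6c75, ab50f9f, b04be60}.
b04be60 is among them, so fast-forward is possible.

Yes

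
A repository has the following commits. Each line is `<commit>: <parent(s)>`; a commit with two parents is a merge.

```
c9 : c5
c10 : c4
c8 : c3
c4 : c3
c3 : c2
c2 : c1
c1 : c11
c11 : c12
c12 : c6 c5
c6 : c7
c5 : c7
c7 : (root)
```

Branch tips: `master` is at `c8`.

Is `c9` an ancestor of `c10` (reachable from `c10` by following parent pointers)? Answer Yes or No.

No

Ancestors of c10: {c1, c10, c11, c12, c2, c3, c4, c5, c6, c7}.
c9 is not in that set, so it is not an ancestor of c10.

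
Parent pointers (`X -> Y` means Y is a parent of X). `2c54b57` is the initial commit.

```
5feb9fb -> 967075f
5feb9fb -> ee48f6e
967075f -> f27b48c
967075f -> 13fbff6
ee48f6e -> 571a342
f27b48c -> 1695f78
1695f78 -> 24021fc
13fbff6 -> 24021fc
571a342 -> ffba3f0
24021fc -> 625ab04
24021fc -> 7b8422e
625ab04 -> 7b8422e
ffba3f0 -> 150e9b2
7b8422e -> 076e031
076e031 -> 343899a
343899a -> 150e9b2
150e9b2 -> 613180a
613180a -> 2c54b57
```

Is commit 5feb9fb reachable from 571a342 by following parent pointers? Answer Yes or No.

Ancestors of 571a342: {150e9b2, 2c54b57, 571a342, 613180a, ffba3f0}.
5feb9fb is not in that set, so it is not an ancestor of 571a342.

No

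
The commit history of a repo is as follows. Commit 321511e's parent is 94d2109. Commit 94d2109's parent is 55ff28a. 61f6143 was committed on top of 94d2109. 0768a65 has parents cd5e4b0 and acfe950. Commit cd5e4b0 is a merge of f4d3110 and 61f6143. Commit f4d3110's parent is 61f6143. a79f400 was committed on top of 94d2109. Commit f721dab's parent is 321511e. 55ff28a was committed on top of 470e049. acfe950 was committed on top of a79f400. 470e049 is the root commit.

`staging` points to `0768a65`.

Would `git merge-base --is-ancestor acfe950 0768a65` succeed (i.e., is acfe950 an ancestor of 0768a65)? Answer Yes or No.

Yes

Ancestors of 0768a65 (commits reachable by following parents): {0768a65, 470e049, 55ff28a, 61f6143, 94d2109, a79f400, acfe950, cd5e4b0, f4d3110}.
acfe950 is in that set, so it is an ancestor of 0768a65.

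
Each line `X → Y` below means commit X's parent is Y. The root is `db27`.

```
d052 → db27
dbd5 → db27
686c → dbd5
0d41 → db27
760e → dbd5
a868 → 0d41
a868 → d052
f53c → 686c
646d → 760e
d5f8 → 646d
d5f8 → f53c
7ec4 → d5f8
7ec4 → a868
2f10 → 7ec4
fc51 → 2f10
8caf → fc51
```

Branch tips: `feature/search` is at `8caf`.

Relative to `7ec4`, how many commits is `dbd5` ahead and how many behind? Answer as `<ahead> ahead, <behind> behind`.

0 ahead, 9 behind

Reachable from dbd5: {db27, dbd5}.
Reachable from 7ec4: {0d41, 646d, 686c, 760e, 7ec4, a868, d052, d5f8, db27, dbd5, f53c}.
Only in dbd5's history (ahead): {} — 0.
Only in 7ec4's history (behind): {0d41, 646d, 686c, 760e, 7ec4, a868, d052, d5f8, f53c} — 9.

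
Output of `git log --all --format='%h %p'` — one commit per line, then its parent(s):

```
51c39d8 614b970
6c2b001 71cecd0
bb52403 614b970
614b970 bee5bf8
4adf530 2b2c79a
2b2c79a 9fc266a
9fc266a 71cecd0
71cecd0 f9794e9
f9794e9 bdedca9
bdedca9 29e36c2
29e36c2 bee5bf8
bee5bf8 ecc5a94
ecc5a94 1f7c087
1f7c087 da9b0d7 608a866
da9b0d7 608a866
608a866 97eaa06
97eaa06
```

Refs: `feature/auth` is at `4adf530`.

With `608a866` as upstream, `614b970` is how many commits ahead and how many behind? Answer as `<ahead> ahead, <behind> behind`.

5 ahead, 0 behind

Reachable from 614b970: {1f7c087, 608a866, 614b970, 97eaa06, bee5bf8, da9b0d7, ecc5a94}.
Reachable from 608a866: {608a866, 97eaa06}.
Only in 614b970's history (ahead): {1f7c087, 614b970, bee5bf8, da9b0d7, ecc5a94} — 5.
Only in 608a866's history (behind): {} — 0.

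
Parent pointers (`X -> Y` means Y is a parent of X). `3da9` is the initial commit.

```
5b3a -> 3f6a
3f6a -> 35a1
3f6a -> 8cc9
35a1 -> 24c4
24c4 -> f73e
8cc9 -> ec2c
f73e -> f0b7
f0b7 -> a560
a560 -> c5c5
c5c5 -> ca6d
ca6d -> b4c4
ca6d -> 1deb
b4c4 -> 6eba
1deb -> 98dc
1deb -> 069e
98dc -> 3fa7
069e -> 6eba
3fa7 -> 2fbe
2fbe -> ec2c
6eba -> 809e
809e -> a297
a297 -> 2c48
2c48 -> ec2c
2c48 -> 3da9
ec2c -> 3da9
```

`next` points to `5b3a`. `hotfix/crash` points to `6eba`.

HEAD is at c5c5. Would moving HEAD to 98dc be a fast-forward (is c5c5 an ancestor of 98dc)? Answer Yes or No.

A fast-forward from c5c5 to 98dc is possible iff c5c5 is an ancestor of 98dc.
Ancestors of 98dc: {2fbe, 3da9, 3fa7, 98dc, ec2c}.
c5c5 is not among them, so fast-forward is not possible.

No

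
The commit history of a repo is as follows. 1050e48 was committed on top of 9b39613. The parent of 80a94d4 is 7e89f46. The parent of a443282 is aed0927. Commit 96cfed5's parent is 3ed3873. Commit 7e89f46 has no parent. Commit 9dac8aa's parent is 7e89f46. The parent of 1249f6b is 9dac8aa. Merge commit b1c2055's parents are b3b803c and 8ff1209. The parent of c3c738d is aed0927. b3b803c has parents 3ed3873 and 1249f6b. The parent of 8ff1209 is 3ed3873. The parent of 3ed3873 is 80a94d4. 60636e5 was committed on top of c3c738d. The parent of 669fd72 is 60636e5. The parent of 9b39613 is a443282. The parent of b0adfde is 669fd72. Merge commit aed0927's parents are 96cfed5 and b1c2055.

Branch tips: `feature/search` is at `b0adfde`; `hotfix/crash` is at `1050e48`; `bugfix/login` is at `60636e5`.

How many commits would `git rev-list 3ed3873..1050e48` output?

Reachable from 1050e48: {1050e48, 1249f6b, 3ed3873, 7e89f46, 80a94d4, 8ff1209, 96cfed5, 9b39613, 9dac8aa, a443282, aed0927, b1c2055, b3b803c}.
Reachable from 3ed3873: {3ed3873, 7e89f46, 80a94d4}.
In 1050e48's history but not 3ed3873's: {1050e48, 1249f6b, 8ff1209, 96cfed5, 9b39613, 9dac8aa, a443282, aed0927, b1c2055, b3b803c} — 10 commits.

10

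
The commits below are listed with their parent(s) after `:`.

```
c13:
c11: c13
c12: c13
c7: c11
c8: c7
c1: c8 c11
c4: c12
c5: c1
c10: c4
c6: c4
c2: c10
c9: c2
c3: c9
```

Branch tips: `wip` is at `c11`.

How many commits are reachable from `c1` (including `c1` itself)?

5

Walking parent pointers from c1: reachable set = {c1, c11, c13, c7, c8}.
That is 5 commits.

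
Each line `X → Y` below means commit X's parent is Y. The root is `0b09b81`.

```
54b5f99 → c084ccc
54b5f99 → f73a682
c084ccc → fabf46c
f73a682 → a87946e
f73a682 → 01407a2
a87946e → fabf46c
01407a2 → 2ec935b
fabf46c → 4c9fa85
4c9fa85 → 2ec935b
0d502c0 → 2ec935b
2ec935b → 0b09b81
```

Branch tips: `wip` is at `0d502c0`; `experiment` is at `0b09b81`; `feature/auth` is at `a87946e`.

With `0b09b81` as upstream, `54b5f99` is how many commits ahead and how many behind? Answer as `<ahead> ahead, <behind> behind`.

8 ahead, 0 behind

Reachable from 54b5f99: {01407a2, 0b09b81, 2ec935b, 4c9fa85, 54b5f99, a87946e, c084ccc, f73a682, fabf46c}.
Reachable from 0b09b81: {0b09b81}.
Only in 54b5f99's history (ahead): {01407a2, 2ec935b, 4c9fa85, 54b5f99, a87946e, c084ccc, f73a682, fabf46c} — 8.
Only in 0b09b81's history (behind): {} — 0.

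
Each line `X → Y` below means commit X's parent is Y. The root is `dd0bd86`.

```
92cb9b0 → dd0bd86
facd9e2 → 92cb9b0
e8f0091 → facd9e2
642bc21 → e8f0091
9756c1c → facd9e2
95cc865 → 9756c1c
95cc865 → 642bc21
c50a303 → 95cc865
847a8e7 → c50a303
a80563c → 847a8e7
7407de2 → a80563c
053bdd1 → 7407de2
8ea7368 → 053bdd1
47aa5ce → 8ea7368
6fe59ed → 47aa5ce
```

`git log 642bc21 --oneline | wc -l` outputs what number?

Walking parent pointers from 642bc21: reachable set = {642bc21, 92cb9b0, dd0bd86, e8f0091, facd9e2}.
That is 5 commits.

5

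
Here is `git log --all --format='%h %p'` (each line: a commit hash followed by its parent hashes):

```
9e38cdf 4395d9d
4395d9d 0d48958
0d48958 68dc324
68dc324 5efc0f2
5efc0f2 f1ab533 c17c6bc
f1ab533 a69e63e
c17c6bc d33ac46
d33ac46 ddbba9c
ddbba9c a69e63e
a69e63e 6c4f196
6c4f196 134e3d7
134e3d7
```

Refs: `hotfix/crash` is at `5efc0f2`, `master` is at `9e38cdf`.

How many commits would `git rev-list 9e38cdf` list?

Walking parent pointers from 9e38cdf: reachable set = {0d48958, 134e3d7, 4395d9d, 5efc0f2, 68dc324, 6c4f196, 9e38cdf, a69e63e, c17c6bc, d33ac46, ddbba9c, f1ab533}.
That is 12 commits.

12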